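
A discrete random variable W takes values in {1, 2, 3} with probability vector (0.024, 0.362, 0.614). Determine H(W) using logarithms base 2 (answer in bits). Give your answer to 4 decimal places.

1.0919 bits

H(W) = −Σ p·log₂ p.
  −(0.024)·log₂(0.024) = 0.12914
  −(0.362)·log₂(0.362) = 0.53067
  −(0.614)·log₂(0.614) = 0.43207
Sum: 0.12914 + 0.53067 + 0.43207 = 1.0919 bits.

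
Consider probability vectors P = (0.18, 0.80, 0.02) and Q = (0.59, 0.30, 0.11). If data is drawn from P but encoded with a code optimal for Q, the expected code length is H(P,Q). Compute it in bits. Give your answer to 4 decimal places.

1.5903 bits

H(P,Q) = −Σ p·log₂ q.
  −0.18·log₂(0.59) = 0.13702
  −0.80·log₂(0.30) = 1.38957
  −0.02·log₂(0.11) = 0.06369
H(P,Q) = 1.5903 bits.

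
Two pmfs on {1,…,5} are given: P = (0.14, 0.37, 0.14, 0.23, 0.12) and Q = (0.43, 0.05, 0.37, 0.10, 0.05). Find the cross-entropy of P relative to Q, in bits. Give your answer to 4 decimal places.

3.2531 bits

H(P,Q) = −Σ p·log₂ q.
  −0.14·log₂(0.43) = 0.17046
  −0.37·log₂(0.05) = 1.59911
  −0.14·log₂(0.37) = 0.20082
  −0.23·log₂(0.10) = 0.76404
  −0.12·log₂(0.05) = 0.51863
H(P,Q) = 3.2531 bits.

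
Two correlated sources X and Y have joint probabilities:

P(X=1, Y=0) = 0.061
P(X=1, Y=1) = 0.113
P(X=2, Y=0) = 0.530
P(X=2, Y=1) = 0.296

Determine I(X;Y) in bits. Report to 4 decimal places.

Marginals: p(X) = (0.1740, 0.8260), p(Y) = (0.5910, 0.4090).
I(X;Y) = Σ p(x,y)·log₂[p(x,y)/(p(x)p(y))].
  (1,0): 0.061·log₂(0.5932) = -0.04596
  (1,1): 0.113·log₂(1.5878) = 0.07538
  (2,0): 0.530·log₂(1.0857) = 0.06287
  (2,1): 0.296·log₂(0.8762) = -0.05645
Sum = 0.0358 bits.

0.0358 bits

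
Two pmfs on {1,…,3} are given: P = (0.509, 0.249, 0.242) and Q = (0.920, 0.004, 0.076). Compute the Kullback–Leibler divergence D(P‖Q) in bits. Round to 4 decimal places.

D(P‖Q) = Σ p·log₂(p/q).
  0.509·log₂(0.509/0.920) = -0.43467
  0.249·log₂(0.249/0.004) = 1.48404
  0.242·log₂(0.242/0.076) = 0.40437
D(P‖Q) = 1.4537 bits.

1.4537 bits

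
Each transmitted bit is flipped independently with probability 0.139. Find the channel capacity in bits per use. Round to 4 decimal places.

0.4184 bits

Binary symmetric channel: C = 1 − h₂(ε) where h₂ is the binary entropy function.
h₂(0.139) = −0.139·log₂0.139 − 0.861·log₂0.861 = 0.5816.
C = 1 − 0.5816 = 0.4184 bits per channel use.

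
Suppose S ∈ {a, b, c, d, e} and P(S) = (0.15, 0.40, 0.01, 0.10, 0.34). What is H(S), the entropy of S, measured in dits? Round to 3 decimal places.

H(S) = −Σ p·log₁₀ p.
  −(0.15)·log₁₀(0.15) = 0.1236
  −(0.40)·log₁₀(0.40) = 0.1592
  −(0.01)·log₁₀(0.01) = 0.0200
  −(0.10)·log₁₀(0.10) = 0.1000
  −(0.34)·log₁₀(0.34) = 0.1593
Sum: 0.1236 + 0.1592 + 0.0200 + 0.1000 + 0.1593 = 0.562 dits.

0.562 dits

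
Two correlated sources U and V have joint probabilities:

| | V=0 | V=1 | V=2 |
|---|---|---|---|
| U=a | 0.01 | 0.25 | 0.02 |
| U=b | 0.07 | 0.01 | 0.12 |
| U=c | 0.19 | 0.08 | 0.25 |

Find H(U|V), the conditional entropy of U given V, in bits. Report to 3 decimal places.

Chain rule: H(U|V) = H(U,V) − H(V).
Marginals: p(U) = (0.2800, 0.2000, 0.5200), p(V) = (0.2700, 0.3400, 0.3900).
H(U,V) = 2.6281 bits; H(V) = 1.5690 bits.
H(U|V) = 2.6281 − 1.5690 = 1.059 bits.

1.059 bits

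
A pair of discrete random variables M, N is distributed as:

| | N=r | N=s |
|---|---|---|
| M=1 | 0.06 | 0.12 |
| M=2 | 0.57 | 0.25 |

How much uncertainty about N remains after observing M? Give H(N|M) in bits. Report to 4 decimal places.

Chain rule: H(N|M) = H(M,N) − H(M).
Marginals: p(M) = (0.1800, 0.8200), p(N) = (0.6300, 0.3700).
H(M,N) = 1.5729 bits; H(M) = 0.6801 bits.
H(N|M) = 1.5729 − 0.6801 = 0.8928 bits.

0.8928 bits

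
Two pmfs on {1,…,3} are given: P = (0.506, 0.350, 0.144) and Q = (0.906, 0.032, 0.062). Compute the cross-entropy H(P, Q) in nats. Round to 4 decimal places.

1.6551 nats

H(P,Q) = −Σ p·ln q.
  −0.506·ln(0.906) = 0.04995
  −0.350·ln(0.032) = 1.20471
  −0.144·ln(0.062) = 0.40041
H(P,Q) = 1.6551 nats.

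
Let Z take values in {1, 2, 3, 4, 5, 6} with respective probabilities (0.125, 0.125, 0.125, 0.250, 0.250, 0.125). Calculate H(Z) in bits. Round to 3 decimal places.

H(Z) = −Σ p·log₂ p.
  −(0.125)·log₂(0.125) = 0.3750
  −(0.125)·log₂(0.125) = 0.3750
  −(0.125)·log₂(0.125) = 0.3750
  −(0.250)·log₂(0.250) = 0.5000
  −(0.250)·log₂(0.250) = 0.5000
  −(0.125)·log₂(0.125) = 0.3750
Sum: 0.3750 + 0.3750 + 0.3750 + 0.5000 + 0.5000 + 0.3750 = 2.500 bits.

2.500 bits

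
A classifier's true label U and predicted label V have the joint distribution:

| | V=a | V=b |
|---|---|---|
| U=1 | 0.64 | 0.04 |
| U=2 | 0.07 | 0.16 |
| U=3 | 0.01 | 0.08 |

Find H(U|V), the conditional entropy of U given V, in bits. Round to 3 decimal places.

0.792 bits

Marginals: p(U) = (0.6800, 0.2300, 0.0900), p(V) = (0.7200, 0.2800).
H(U|V) = Σ p(V) · H(U|V=·).
  V=a: p=0.7200, H(U|V=a) = 0.5637
  V=b: p=0.2800, H(U|V=b) = 1.3788
Weighted sum = 0.792 bits.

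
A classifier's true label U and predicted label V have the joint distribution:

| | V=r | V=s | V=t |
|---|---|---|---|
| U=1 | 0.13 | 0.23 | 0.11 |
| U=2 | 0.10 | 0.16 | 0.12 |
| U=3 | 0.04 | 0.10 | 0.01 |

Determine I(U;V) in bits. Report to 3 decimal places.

0.034 bits

Marginals: p(U) = (0.4700, 0.3800, 0.1500), p(V) = (0.2700, 0.4900, 0.2400).
I(U;V) = Σ p(x,y)·log₂[p(x,y)/(p(x)p(y))].
  (1,r): 0.13·log₂(1.0244) = 0.0045
  (1,s): 0.23·log₂(0.9987) = -0.0004
  (1,t): 0.11·log₂(0.9752) = -0.0040
  (2,r): 0.10·log₂(0.9747) = -0.0037
  (2,s): 0.16·log₂(0.8593) = -0.0350
  (2,t): 0.12·log₂(1.3158) = 0.0475
  (3,r): 0.04·log₂(0.9877) = -0.0007
  (3,s): 0.10·log₂(1.3605) = 0.0444
  (3,t): 0.01·log₂(0.2778) = -0.0185
Sum = 0.034 bits.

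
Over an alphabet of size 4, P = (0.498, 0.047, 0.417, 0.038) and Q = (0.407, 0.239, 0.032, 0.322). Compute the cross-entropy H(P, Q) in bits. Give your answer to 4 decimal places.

H(P,Q) = −Σ p·log₂ q.
  −0.498·log₂(0.407) = 0.64586
  −0.047·log₂(0.239) = 0.09705
  −0.417·log₂(0.032) = 2.07073
  −0.038·log₂(0.322) = 0.06212
H(P,Q) = 2.8758 bits.

2.8758 bits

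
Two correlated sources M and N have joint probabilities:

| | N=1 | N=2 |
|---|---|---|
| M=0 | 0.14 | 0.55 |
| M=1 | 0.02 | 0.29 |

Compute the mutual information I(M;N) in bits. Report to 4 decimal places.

0.0252 bits

Marginals: p(M) = (0.6900, 0.3100), p(N) = (0.1600, 0.8400).
I(M;N) = H(M) + H(N) − H(M,N).
H(M) = 0.8932, H(N) = 0.6343, H(M,N) = 1.5023.
I(M;N) = 0.8932 + 0.6343 − 1.5023 = 0.0252 bits.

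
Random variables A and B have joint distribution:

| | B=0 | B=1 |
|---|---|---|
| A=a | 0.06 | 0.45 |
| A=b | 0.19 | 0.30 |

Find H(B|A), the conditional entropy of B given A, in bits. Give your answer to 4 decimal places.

0.7385 bits

Marginals: p(A) = (0.5100, 0.4900), p(B) = (0.2500, 0.7500).
H(B|A) = Σ p(A) · H(B|A=·).
  A=a: p=0.5100, H(B|A=a) = 0.5226
  A=b: p=0.4900, H(B|A=b) = 0.9633
Weighted sum = 0.7385 bits.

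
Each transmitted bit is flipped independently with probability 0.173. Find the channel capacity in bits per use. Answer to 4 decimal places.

Binary symmetric channel: C = 1 − h₂(ε) where h₂ is the binary entropy function.
h₂(0.173) = −0.173·log₂0.173 − 0.827·log₂0.827 = 0.6645.
C = 1 − 0.6645 = 0.3355 bits per channel use.

0.3355 bits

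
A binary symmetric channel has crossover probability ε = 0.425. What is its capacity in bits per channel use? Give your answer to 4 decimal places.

Binary symmetric channel: C = 1 − h₂(ε) where h₂ is the binary entropy function.
h₂(0.425) = −0.425·log₂0.425 − 0.575·log₂0.575 = 0.9837.
C = 1 − 0.9837 = 0.0163 bits per channel use.

0.0163 bits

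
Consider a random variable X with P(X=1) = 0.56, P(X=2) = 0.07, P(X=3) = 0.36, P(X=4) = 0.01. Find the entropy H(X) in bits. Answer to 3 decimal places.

H(X) = −Σ p·log₂ p.
  −(0.56)·log₂(0.56) = 0.4684
  −(0.07)·log₂(0.07) = 0.2686
  −(0.36)·log₂(0.36) = 0.5306
  −(0.01)·log₂(0.01) = 0.0664
Sum: 0.4684 + 0.2686 + 0.5306 + 0.0664 = 1.334 bits.

1.334 bits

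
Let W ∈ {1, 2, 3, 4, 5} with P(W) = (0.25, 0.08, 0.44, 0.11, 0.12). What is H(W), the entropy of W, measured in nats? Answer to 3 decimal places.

1.407 nats

H(W) = −Σ p·ln p.
  −(0.25)·ln(0.25) = 0.3466
  −(0.08)·ln(0.08) = 0.2021
  −(0.44)·ln(0.44) = 0.3612
  −(0.11)·ln(0.11) = 0.2428
  −(0.12)·ln(0.12) = 0.2544
Sum: 0.3466 + 0.2021 + 0.3612 + 0.2428 + 0.2544 = 1.407 nats.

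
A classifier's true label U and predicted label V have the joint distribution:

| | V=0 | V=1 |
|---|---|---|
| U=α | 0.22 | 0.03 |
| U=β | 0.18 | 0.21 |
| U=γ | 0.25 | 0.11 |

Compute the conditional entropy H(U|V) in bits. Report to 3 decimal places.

Marginals: p(U) = (0.2500, 0.3900, 0.3600), p(V) = (0.6500, 0.3500).
H(U|V) = Σ p(V) · H(U|V=·).
  V=0: p=0.6500, H(U|V=0) = 1.5722
  V=1: p=0.3500, H(U|V=1) = 1.2708
Weighted sum = 1.467 bits.

1.467 bits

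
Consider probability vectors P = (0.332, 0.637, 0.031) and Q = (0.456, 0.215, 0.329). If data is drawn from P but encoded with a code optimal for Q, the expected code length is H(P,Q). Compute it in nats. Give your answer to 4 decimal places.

H(P,Q) = −Σ p·ln q.
  −0.332·ln(0.456) = 0.26071
  −0.637·ln(0.215) = 0.97914
  −0.031·ln(0.329) = 0.03446
H(P,Q) = 1.2743 nats.

1.2743 nats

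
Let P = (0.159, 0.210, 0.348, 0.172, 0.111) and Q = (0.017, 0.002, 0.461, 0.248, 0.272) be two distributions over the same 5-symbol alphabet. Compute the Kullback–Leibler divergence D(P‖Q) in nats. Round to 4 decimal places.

D(P‖Q) = Σ p·ln(p/q).
  0.159·ln(0.159/0.017) = 0.35547
  0.210·ln(0.210/0.002) = 0.97733
  0.348·ln(0.348/0.461) = -0.09786
  0.172·ln(0.172/0.248) = -0.06294
  0.111·ln(0.111/0.272) = -0.09949
D(P‖Q) = 1.0725 nats.

1.0725 nats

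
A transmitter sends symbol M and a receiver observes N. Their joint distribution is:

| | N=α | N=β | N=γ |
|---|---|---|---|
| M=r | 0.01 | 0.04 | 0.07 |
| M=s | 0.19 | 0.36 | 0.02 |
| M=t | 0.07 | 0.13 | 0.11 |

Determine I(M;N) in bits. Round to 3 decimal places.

Marginals: p(M) = (0.1200, 0.5700, 0.3100), p(N) = (0.2700, 0.5300, 0.2000).
I(M;N) = Σ p(x,y)·log₂[p(x,y)/(p(x)p(y))].
  (r,α): 0.01·log₂(0.3086) = -0.0170
  (r,β): 0.04·log₂(0.6289) = -0.0268
  (r,γ): 0.07·log₂(2.9167) = 0.1081
  (s,α): 0.19·log₂(1.2346) = 0.0578
  (s,β): 0.36·log₂(1.1917) = 0.0911
  (s,γ): 0.02·log₂(0.1754) = -0.0502
  (t,α): 0.07·log₂(0.8363) = -0.0181
  (t,β): 0.13·log₂(0.7912) = -0.0439
  (t,γ): 0.11·log₂(1.7742) = 0.0910
Sum = 0.192 bits.

0.192 bits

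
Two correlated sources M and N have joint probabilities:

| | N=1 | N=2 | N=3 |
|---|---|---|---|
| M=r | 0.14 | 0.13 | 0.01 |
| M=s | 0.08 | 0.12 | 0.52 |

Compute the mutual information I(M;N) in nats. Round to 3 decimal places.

Marginals: p(M) = (0.2800, 0.7200), p(N) = (0.2200, 0.2500, 0.5300).
I(M;N) = Σ p(x,y)·ln[p(x,y)/(p(x)p(y))].
  (r,1): 0.14·ln(2.2727) = 0.1149
  (r,2): 0.13·ln(1.8571) = 0.0805
  (r,3): 0.01·ln(0.0674) = -0.0270
  (s,1): 0.08·ln(0.5051) = -0.0546
  (s,2): 0.12·ln(0.6667) = -0.0487
  (s,3): 0.52·ln(1.3627) = 0.1609
Sum = 0.226 nats.

0.226 nats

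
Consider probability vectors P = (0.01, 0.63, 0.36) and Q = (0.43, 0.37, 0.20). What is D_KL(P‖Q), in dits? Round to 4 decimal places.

0.2212 dits

D(P‖Q) = Σ p·log₁₀(p/q).
  0.01·log₁₀(0.01/0.43) = -0.01633
  0.63·log₁₀(0.63/0.37) = 0.14562
  0.36·log₁₀(0.36/0.20) = 0.09190
D(P‖Q) = 0.2212 dits.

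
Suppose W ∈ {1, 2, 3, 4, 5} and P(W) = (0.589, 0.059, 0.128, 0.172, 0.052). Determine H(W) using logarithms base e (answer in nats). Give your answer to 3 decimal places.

H(W) = −Σ p·ln p.
  −(0.589)·ln(0.589) = 0.3118
  −(0.059)·ln(0.059) = 0.1670
  −(0.128)·ln(0.128) = 0.2631
  −(0.172)·ln(0.172) = 0.3028
  −(0.052)·ln(0.052) = 0.1537
Sum: 0.3118 + 0.1670 + 0.2631 + 0.3028 + 0.1537 = 1.198 nats.

1.198 nats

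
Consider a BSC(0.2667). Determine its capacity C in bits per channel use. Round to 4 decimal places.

0.1633 bits

Binary symmetric channel: C = 1 − h₂(ε) where h₂ is the binary entropy function.
h₂(0.2667) = −0.2667·log₂0.2667 − 0.7333·log₂0.7333 = 0.8367.
C = 1 − 0.8367 = 0.1633 bits per channel use.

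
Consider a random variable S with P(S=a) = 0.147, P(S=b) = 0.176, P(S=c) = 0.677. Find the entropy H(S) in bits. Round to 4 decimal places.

H(S) = −Σ p·log₂ p.
  −(0.147)·log₂(0.147) = 0.40662
  −(0.176)·log₂(0.176) = 0.44112
  −(0.677)·log₂(0.677) = 0.38100
Sum: 0.40662 + 0.44112 + 0.38100 = 1.2287 bits.

1.2287 bits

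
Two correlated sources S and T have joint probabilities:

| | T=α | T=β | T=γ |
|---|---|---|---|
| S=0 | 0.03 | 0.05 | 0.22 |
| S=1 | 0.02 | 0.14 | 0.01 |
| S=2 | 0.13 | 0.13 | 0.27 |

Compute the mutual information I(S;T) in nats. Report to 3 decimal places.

0.147 nats

Marginals: p(S) = (0.3000, 0.1700, 0.5300), p(T) = (0.1800, 0.3200, 0.5000).
I(S;T) = H(S) + H(T) − H(S,T).
H(S) = 0.9989, H(T) = 1.0199, H(S,T) = 1.8716.
I(S;T) = 0.9989 + 1.0199 − 1.8716 = 0.147 nats.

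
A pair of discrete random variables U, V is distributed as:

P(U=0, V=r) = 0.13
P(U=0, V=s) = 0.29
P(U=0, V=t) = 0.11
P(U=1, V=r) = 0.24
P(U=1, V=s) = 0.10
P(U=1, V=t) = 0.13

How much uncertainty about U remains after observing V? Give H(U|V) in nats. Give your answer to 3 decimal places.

Marginals: p(U) = (0.5300, 0.4700), p(V) = (0.3700, 0.3900, 0.2400).
H(U|V) = Σ p(V) · H(U|V=·).
  V=r: p=0.3700, H(U|V=r) = 0.6483
  V=s: p=0.3900, H(U|V=s) = 0.5693
  V=t: p=0.2400, H(U|V=t) = 0.6897
Weighted sum = 0.627 nats.

0.627 nats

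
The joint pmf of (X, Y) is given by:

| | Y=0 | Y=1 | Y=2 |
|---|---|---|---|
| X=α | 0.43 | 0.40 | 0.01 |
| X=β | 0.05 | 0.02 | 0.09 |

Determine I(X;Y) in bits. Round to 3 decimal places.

0.240 bits

Marginals: p(X) = (0.8400, 0.1600), p(Y) = (0.4800, 0.4200, 0.1000).
I(X;Y) = H(X) + H(Y) − H(X,Y).
H(X) = 0.6343, H(Y) = 1.3661, H(X,Y) = 1.7604.
I(X;Y) = 0.6343 + 1.3661 − 1.7604 = 0.240 bits.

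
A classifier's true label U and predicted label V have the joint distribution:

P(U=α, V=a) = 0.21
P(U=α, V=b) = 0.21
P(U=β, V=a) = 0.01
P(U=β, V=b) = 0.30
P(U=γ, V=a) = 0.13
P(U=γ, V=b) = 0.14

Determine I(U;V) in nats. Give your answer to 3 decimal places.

Marginals: p(U) = (0.4200, 0.3100, 0.2700), p(V) = (0.3500, 0.6500).
I(U;V) = Σ p(x,y)·ln[p(x,y)/(p(x)p(y))].
  (α,a): 0.21·ln(1.4286) = 0.0749
  (α,b): 0.21·ln(0.7692) = -0.0551
  (β,a): 0.01·ln(0.0922) = -0.0238
  (β,b): 0.30·ln(1.4888) = 0.1194
  (γ,a): 0.13·ln(1.3757) = 0.0415
  (γ,b): 0.14·ln(0.7977) = -0.0316
Sum = 0.125 nats.

0.125 nats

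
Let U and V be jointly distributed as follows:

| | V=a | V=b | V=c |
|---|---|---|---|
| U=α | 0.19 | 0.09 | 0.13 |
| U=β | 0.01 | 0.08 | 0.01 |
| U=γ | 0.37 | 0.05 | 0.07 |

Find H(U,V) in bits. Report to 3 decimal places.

2.590 bits

H(U,V) = −Σ p(x,y)·log₂ p(x,y) over all 9 cells.
  cell (α,a): −0.19·log₂0.19 = 0.4552
  cell (α,b): −0.09·log₂0.09 = 0.3127
  cell (α,c): −0.13·log₂0.13 = 0.3826
  cell (β,a): −0.01·log₂0.01 = 0.0664
  cell (β,b): −0.08·log₂0.08 = 0.2915
  cell (β,c): −0.01·log₂0.01 = 0.0664
  cell (γ,a): −0.37·log₂0.37 = 0.5307
  cell (γ,b): −0.05·log₂0.05 = 0.2161
  cell (γ,c): −0.07·log₂0.07 = 0.2686
Sum = 2.590 bits.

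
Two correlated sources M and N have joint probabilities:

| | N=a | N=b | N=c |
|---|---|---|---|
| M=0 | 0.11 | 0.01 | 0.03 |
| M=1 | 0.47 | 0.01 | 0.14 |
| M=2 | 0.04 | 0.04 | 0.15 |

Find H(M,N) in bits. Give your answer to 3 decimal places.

H(M,N) = −Σ p(x,y)·log₂ p(x,y) over all 9 cells.
  cell (0,a): −0.11·log₂0.11 = 0.3503
  cell (0,b): −0.01·log₂0.01 = 0.0664
  cell (0,c): −0.03·log₂0.03 = 0.1518
  cell (1,a): −0.47·log₂0.47 = 0.5120
  cell (1,b): −0.01·log₂0.01 = 0.0664
  cell (1,c): −0.14·log₂0.14 = 0.3971
  cell (2,a): −0.04·log₂0.04 = 0.1858
  cell (2,b): −0.04·log₂0.04 = 0.1858
  cell (2,c): −0.15·log₂0.15 = 0.4105
Sum = 2.326 bits.

2.326 bits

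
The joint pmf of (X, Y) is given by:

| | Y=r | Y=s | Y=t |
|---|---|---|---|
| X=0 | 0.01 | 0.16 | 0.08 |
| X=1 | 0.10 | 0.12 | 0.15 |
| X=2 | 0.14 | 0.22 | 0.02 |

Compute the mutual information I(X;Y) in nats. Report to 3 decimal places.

Marginals: p(X) = (0.2500, 0.3700, 0.3800), p(Y) = (0.2500, 0.5000, 0.2500).
I(X;Y) = Σ p(x,y)·ln[p(x,y)/(p(x)p(y))].
  (0,r): 0.01·ln(0.1600) = -0.0183
  (0,s): 0.16·ln(1.2800) = 0.0395
  (0,t): 0.08·ln(1.2800) = 0.0197
  (1,r): 0.10·ln(1.0811) = 0.0078
  (1,s): 0.12·ln(0.6486) = -0.0519
  (1,t): 0.15·ln(1.6216) = 0.0725
  (2,r): 0.14·ln(1.4737) = 0.0543
  (2,s): 0.22·ln(1.1579) = 0.0323
  (2,t): 0.02·ln(0.2105) = -0.0312
Sum = 0.125 nats.

0.125 nats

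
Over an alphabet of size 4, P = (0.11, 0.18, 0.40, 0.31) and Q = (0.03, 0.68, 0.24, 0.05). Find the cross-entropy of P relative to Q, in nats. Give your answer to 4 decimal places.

H(P,Q) = −Σ p·ln q.
  −0.11·ln(0.03) = 0.38572
  −0.18·ln(0.68) = 0.06942
  −0.40·ln(0.24) = 0.57085
  −0.31·ln(0.05) = 0.92868
H(P,Q) = 1.9547 nats.

1.9547 nats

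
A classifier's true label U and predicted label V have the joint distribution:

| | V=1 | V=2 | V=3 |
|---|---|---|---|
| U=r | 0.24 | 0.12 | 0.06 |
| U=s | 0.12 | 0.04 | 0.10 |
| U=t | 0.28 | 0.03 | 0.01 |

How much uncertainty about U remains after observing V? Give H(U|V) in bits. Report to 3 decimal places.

1.420 bits

Marginals: p(U) = (0.4200, 0.2600, 0.3200), p(V) = (0.6400, 0.1900, 0.1700).
H(U|V) = Σ p(V) · H(U|V=·).
  V=1: p=0.6400, H(U|V=1) = 1.5052
  V=2: p=0.1900, H(U|V=2) = 1.3124
  V=3: p=0.1700, H(U|V=3) = 1.2210
Weighted sum = 1.420 bits.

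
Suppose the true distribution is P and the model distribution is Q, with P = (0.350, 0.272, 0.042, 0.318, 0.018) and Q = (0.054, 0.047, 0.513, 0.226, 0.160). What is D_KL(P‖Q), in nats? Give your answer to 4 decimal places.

1.0958 nats

D(P‖Q) = Σ p·ln(p/q).
  0.350·ln(0.350/0.054) = 0.65413
  0.272·ln(0.272/0.047) = 0.47754
  0.042·ln(0.042/0.513) = -0.10511
  0.318·ln(0.318/0.226) = 0.10860
  0.018·ln(0.018/0.160) = -0.03933
D(P‖Q) = 1.0958 nats.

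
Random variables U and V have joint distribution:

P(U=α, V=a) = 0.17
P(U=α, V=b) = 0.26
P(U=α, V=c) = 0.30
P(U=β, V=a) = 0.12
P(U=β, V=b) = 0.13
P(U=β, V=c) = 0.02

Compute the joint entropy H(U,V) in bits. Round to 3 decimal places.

2.324 bits

H(U,V) = −Σ p(x,y)·log₂ p(x,y) over all 6 cells.
  cell (α,a): −0.17·log₂0.17 = 0.4346
  cell (α,b): −0.26·log₂0.26 = 0.5053
  cell (α,c): −0.30·log₂0.30 = 0.5211
  cell (β,a): −0.12·log₂0.12 = 0.3671
  cell (β,b): −0.13·log₂0.13 = 0.3826
  cell (β,c): −0.02·log₂0.02 = 0.1129
Sum = 2.324 bits.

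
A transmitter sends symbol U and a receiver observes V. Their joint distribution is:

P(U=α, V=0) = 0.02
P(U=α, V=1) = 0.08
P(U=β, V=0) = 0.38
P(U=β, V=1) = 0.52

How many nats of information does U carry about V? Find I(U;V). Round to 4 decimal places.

Marginals: p(U) = (0.1000, 0.9000), p(V) = (0.4000, 0.6000).
I(U;V) = Σ p(x,y)·ln[p(x,y)/(p(x)p(y))].
  (α,0): 0.02·ln(0.5000) = -0.01386
  (α,1): 0.08·ln(1.3333) = 0.02301
  (β,0): 0.38·ln(1.0556) = 0.02055
  (β,1): 0.52·ln(0.9630) = -0.01962
Sum = 0.0101 nats.

0.0101 nats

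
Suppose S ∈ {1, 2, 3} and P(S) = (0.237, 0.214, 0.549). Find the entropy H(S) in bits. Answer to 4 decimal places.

H(S) = −Σ p·log₂ p.
  −(0.237)·log₂(0.237) = 0.49226
  −(0.214)·log₂(0.214) = 0.47600
  −(0.549)·log₂(0.549) = 0.47495
Sum: 0.49226 + 0.47600 + 0.47495 = 1.4432 bits.

1.4432 bits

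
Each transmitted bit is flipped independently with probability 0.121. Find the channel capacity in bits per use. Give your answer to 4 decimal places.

Binary symmetric channel: C = 1 − h₂(ε) where h₂ is the binary entropy function.
h₂(0.121) = −0.121·log₂0.121 − 0.879·log₂0.879 = 0.5322.
C = 1 − 0.5322 = 0.4678 bits per channel use.

0.4678 bits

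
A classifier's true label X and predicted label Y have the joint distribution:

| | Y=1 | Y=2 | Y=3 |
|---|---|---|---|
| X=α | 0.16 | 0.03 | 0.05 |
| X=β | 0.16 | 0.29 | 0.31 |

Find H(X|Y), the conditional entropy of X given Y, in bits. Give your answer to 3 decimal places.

0.673 bits

Marginals: p(X) = (0.2400, 0.7600), p(Y) = (0.3200, 0.3200, 0.3600).
H(X|Y) = Σ p(Y) · H(X|Y=·).
  Y=1: p=0.3200, H(X|Y=1) = 1.0000
  Y=2: p=0.3200, H(X|Y=2) = 0.4489
  Y=3: p=0.3600, H(X|Y=3) = 0.5813
Weighted sum = 0.673 bits.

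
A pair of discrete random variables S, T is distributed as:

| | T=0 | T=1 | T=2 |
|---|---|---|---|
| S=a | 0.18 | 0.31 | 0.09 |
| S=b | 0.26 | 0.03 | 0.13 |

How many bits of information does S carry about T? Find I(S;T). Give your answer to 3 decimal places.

Marginals: p(S) = (0.5800, 0.4200), p(T) = (0.4400, 0.3400, 0.2200).
I(S;T) = H(S) + H(T) − H(S,T).
H(S) = 0.9815, H(T) = 1.5309, H(S,T) = 2.3215.
I(S;T) = 0.9815 + 1.5309 − 2.3215 = 0.191 bits.

0.191 bits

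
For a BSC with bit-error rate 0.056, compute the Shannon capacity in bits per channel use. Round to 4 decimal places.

Binary symmetric channel: C = 1 − h₂(ε) where h₂ is the binary entropy function.
h₂(0.056) = −0.056·log₂0.056 − 0.944·log₂0.944 = 0.3114.
C = 1 − 0.3114 = 0.6886 bits per channel use.

0.6886 bits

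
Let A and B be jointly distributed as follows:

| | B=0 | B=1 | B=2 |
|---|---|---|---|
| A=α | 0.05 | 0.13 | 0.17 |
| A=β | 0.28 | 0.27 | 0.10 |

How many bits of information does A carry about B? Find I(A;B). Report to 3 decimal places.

Marginals: p(A) = (0.3500, 0.6500), p(B) = (0.3300, 0.4000, 0.2700).
I(A;B) = Σ p(x,y)·log₂[p(x,y)/(p(x)p(y))].
  (α,0): 0.05·log₂(0.4329) = -0.0604
  (α,1): 0.13·log₂(0.9286) = -0.0139
  (α,2): 0.17·log₂(1.7989) = 0.1440
  (β,0): 0.28·log₂(1.3054) = 0.1076
  (β,1): 0.27·log₂(1.0385) = 0.0147
  (β,2): 0.10·log₂(0.5698) = -0.0811
Sum = 0.111 bits.

0.111 bits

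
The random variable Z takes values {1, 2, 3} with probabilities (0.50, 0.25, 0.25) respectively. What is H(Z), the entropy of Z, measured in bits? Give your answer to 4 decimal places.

1.5000 bits

H(Z) = −Σ p·log₂ p.
  −(0.50)·log₂(0.50) = 0.50000
  −(0.25)·log₂(0.25) = 0.50000
  −(0.25)·log₂(0.25) = 0.50000
Sum: 0.50000 + 0.50000 + 0.50000 = 1.5000 bits.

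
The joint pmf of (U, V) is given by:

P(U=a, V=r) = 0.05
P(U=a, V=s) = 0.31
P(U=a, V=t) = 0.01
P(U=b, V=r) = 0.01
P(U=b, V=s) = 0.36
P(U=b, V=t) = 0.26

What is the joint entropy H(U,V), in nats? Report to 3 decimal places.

1.323 nats

H(U,V) = −Σ p(x,y)·ln p(x,y) over all 6 cells.
  cell (a,r): −0.05·ln0.05 = 0.1498
  cell (a,s): −0.31·ln0.31 = 0.3631
  cell (a,t): −0.01·ln0.01 = 0.0461
  cell (b,r): −0.01·ln0.01 = 0.0461
  cell (b,s): −0.36·ln0.36 = 0.3678
  cell (b,t): −0.26·ln0.26 = 0.3502
Sum = 1.323 nats.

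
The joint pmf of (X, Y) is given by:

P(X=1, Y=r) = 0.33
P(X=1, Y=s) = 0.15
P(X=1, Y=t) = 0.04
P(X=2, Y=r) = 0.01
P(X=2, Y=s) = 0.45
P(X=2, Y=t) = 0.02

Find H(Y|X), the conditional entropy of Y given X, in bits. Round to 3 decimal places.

0.823 bits

Marginals: p(X) = (0.5200, 0.4800), p(Y) = (0.3400, 0.6000, 0.0600).
H(Y|X) = Σ p(X) · H(Y|X=·).
  X=1: p=0.5200, H(Y|X=1) = 1.2184
  X=2: p=0.4800, H(Y|X=2) = 0.3947
Weighted sum = 0.823 bits.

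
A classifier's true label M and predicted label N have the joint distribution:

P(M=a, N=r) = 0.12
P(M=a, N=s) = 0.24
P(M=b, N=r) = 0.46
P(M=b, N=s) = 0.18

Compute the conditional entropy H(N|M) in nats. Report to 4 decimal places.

0.6094 nats

Chain rule: H(N|M) = H(M,N) − H(M).
Marginals: p(M) = (0.3600, 0.6400), p(N) = (0.5800, 0.4200).
H(M,N) = 1.2628 nats; H(M) = 0.6534 nats.
H(N|M) = 1.2628 − 0.6534 = 0.6094 nats.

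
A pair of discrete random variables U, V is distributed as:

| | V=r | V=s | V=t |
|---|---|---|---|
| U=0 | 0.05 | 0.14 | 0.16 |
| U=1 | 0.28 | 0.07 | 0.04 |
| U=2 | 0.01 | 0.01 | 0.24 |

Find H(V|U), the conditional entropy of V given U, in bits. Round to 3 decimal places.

Chain rule: H(V|U) = H(U,V) − H(U).
Marginals: p(U) = (0.3500, 0.3900, 0.2600), p(V) = (0.3400, 0.2200, 0.4400).
H(U,V) = 2.6318 bits; H(U) = 1.5652 bits.
H(V|U) = 2.6318 − 1.5652 = 1.067 bits.

1.067 bits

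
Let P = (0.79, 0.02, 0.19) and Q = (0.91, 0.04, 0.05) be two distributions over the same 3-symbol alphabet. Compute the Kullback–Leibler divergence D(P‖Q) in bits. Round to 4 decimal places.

0.1848 bits

D(P‖Q) = Σ p·log₂(p/q).
  0.79·log₂(0.79/0.91) = -0.16117
  0.02·log₂(0.02/0.04) = -0.02000
  0.19·log₂(0.19/0.05) = 0.36594
D(P‖Q) = 0.1848 bits.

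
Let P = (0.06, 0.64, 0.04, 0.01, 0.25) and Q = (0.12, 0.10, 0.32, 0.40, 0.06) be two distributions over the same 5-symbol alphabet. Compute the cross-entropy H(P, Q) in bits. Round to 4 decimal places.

H(P,Q) = −Σ p·log₂ q.
  −0.06·log₂(0.12) = 0.18353
  −0.64·log₂(0.10) = 2.12603
  −0.04·log₂(0.32) = 0.06575
  −0.01·log₂(0.40) = 0.01322
  −0.25·log₂(0.06) = 1.01472
H(P,Q) = 3.4033 bits.

3.4033 bits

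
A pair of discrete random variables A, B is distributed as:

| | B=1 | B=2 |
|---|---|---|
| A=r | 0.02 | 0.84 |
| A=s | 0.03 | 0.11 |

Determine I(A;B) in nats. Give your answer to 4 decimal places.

0.0308 nats

Marginals: p(A) = (0.8600, 0.1400), p(B) = (0.0500, 0.9500).
I(A;B) = Σ p(x,y)·ln[p(x,y)/(p(x)p(y))].
  (r,1): 0.02·ln(0.4651) = -0.01531
  (r,2): 0.84·ln(1.0282) = 0.02332
  (s,1): 0.03·ln(4.2857) = 0.04366
  (s,2): 0.11·ln(0.8271) = -0.02089
Sum = 0.0308 nats.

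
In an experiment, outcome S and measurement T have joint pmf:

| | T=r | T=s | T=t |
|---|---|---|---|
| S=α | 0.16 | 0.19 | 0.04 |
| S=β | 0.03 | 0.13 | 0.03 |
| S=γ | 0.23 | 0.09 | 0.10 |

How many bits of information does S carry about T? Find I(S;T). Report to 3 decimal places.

0.116 bits

Marginals: p(S) = (0.3900, 0.1900, 0.4200), p(T) = (0.4200, 0.4100, 0.1700).
I(S;T) = H(S) + H(T) − H(S,T).
H(S) = 1.5107, H(T) = 1.4876, H(S,T) = 2.8827.
I(S;T) = 1.5107 + 1.4876 − 2.8827 = 0.116 bits.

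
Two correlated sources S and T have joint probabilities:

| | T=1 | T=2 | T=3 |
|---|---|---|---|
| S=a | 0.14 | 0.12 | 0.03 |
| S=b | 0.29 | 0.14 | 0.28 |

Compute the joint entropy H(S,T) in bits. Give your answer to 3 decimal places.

H(S,T) = −Σ p(x,y)·log₂ p(x,y) over all 6 cells.
  cell (a,1): −0.14·log₂0.14 = 0.3971
  cell (a,2): −0.12·log₂0.12 = 0.3671
  cell (a,3): −0.03·log₂0.03 = 0.1518
  cell (b,1): −0.29·log₂0.29 = 0.5179
  cell (b,2): −0.14·log₂0.14 = 0.3971
  cell (b,3): −0.28·log₂0.28 = 0.5142
Sum = 2.345 bits.

2.345 bits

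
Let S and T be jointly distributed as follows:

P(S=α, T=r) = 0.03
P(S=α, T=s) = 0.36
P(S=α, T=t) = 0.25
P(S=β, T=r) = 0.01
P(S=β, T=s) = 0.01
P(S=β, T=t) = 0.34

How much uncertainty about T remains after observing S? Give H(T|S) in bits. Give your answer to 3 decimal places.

Marginals: p(S) = (0.6400, 0.3600), p(T) = (0.0400, 0.3700, 0.5900).
H(T|S) = Σ p(S) · H(T|S=·).
  S=α: p=0.6400, H(T|S=α) = 1.2036
  S=β: p=0.3600, H(T|S=β) = 0.3651
Weighted sum = 0.902 bits.

0.902 bits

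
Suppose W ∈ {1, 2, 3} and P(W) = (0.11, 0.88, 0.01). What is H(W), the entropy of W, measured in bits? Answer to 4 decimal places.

H(W) = −Σ p·log₂ p.
  −(0.11)·log₂(0.11) = 0.35029
  −(0.88)·log₂(0.88) = 0.16229
  −(0.01)·log₂(0.01) = 0.06644
Sum: 0.35029 + 0.16229 + 0.06644 = 0.5790 bits.

0.5790 bits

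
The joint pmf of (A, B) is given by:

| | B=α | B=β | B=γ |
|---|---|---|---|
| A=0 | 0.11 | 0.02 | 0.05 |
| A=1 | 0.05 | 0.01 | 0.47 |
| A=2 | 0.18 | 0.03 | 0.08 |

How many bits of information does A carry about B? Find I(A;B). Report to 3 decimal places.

0.301 bits

Marginals: p(A) = (0.1800, 0.5300, 0.2900), p(B) = (0.3400, 0.0600, 0.6000).
I(A;B) = Σ p(x,y)·log₂[p(x,y)/(p(x)p(y))].
  (0,α): 0.11·log₂(1.7974) = 0.0930
  (0,β): 0.02·log₂(1.8519) = 0.0178
  (0,γ): 0.05·log₂(0.4630) = -0.0556
  (1,α): 0.05·log₂(0.2775) = -0.0925
  (1,β): 0.01·log₂(0.3145) = -0.0167
  (1,γ): 0.47·log₂(1.4780) = 0.2649
  (2,α): 0.18·log₂(1.8256) = 0.1563
  (2,β): 0.03·log₂(1.7241) = 0.0236
  (2,γ): 0.08·log₂(0.4598) = -0.0897
Sum = 0.301 bits.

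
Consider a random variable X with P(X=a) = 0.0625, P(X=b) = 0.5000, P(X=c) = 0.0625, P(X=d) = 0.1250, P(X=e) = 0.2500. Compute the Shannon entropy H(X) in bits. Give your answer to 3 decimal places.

1.875 bits

H(X) = −Σ p·log₂ p.
  −(0.0625)·log₂(0.0625) = 0.2500
  −(0.5000)·log₂(0.5000) = 0.5000
  −(0.0625)·log₂(0.0625) = 0.2500
  −(0.1250)·log₂(0.1250) = 0.3750
  −(0.2500)·log₂(0.2500) = 0.5000
Sum: 0.2500 + 0.5000 + 0.2500 + 0.3750 + 0.5000 = 1.875 bits.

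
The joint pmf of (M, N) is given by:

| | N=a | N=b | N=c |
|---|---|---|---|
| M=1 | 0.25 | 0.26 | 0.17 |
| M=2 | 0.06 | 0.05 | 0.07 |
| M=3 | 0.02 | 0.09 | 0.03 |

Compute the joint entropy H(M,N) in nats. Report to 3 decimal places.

H(M,N) = −Σ p(x,y)·ln p(x,y) over all 9 cells.
  cell (1,a): −0.25·ln0.25 = 0.3466
  cell (1,b): −0.26·ln0.26 = 0.3502
  cell (1,c): −0.17·ln0.17 = 0.3012
  cell (2,a): −0.06·ln0.06 = 0.1688
  cell (2,b): −0.05·ln0.05 = 0.1498
  cell (2,c): −0.07·ln0.07 = 0.1861
  cell (3,a): −0.02·ln0.02 = 0.0782
  cell (3,b): −0.09·ln0.09 = 0.2167
  cell (3,c): −0.03·ln0.03 = 0.1052
Sum = 1.903 nats.

1.903 nats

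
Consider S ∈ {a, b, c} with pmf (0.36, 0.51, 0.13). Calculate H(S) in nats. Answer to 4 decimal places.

0.9764 nats

H(S) = −Σ p·ln p.
  −(0.36)·ln(0.36) = 0.36779
  −(0.51)·ln(0.51) = 0.34341
  −(0.13)·ln(0.13) = 0.26523
Sum: 0.36779 + 0.34341 + 0.26523 = 0.9764 nats.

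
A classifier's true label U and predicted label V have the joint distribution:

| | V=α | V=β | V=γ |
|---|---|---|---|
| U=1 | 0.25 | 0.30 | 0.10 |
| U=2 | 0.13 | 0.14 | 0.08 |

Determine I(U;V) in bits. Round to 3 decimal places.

Marginals: p(U) = (0.6500, 0.3500), p(V) = (0.3800, 0.4400, 0.1800).
I(U;V) = Σ p(x,y)·log₂[p(x,y)/(p(x)p(y))].
  (1,α): 0.25·log₂(1.0121) = 0.0044
  (1,β): 0.30·log₂(1.0490) = 0.0207
  (1,γ): 0.10·log₂(0.8547) = -0.0227
  (2,α): 0.13·log₂(0.9774) = -0.0043
  (2,β): 0.14·log₂(0.9091) = -0.0193
  (2,γ): 0.08·log₂(1.2698) = 0.0276
Sum = 0.006 bits.

0.006 bits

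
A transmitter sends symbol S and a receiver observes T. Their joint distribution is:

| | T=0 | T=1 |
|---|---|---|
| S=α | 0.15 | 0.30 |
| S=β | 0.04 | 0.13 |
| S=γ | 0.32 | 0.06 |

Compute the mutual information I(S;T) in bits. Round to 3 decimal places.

Marginals: p(S) = (0.4500, 0.1700, 0.3800), p(T) = (0.5100, 0.4900).
I(S;T) = H(S) + H(T) − H(S,T).
H(S) = 1.4834, H(T) = 0.9997, H(S,T) = 2.2696.
I(S;T) = 1.4834 + 0.9997 − 2.2696 = 0.214 bits.

0.214 bits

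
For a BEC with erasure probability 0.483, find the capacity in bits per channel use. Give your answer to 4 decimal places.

Binary erasure channel: capacity C = 1 − ε.
C = 1 − 0.483 = 0.5170 bits per channel use.

0.5170 bits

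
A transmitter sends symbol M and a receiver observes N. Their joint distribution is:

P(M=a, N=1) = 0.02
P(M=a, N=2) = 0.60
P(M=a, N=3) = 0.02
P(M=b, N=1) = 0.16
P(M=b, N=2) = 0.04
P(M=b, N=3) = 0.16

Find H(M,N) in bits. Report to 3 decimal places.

H(M,N) = −Σ p(x,y)·log₂ p(x,y) over all 6 cells.
  cell (a,1): −0.02·log₂0.02 = 0.1129
  cell (a,2): −0.60·log₂0.60 = 0.4422
  cell (a,3): −0.02·log₂0.02 = 0.1129
  cell (b,1): −0.16·log₂0.16 = 0.4230
  cell (b,2): −0.04·log₂0.04 = 0.1858
  cell (b,3): −0.16·log₂0.16 = 0.4230
Sum = 1.700 bits.

1.700 bits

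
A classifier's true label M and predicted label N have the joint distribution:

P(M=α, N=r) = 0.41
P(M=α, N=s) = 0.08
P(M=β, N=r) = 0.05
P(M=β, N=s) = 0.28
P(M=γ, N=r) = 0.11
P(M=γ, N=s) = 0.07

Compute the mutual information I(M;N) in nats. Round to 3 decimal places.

Marginals: p(M) = (0.4900, 0.3300, 0.1800), p(N) = (0.5700, 0.4300).
I(M;N) = H(M) + H(N) − H(M,N).
H(M) = 1.0241, H(N) = 0.6833, H(M,N) = 1.5028.
I(M;N) = 1.0241 + 0.6833 − 1.5028 = 0.205 nats.

0.205 nats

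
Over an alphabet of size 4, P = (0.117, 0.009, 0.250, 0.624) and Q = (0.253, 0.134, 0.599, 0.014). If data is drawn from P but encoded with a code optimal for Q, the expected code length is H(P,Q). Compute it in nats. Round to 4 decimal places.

H(P,Q) = −Σ p·ln q.
  −0.117·ln(0.253) = 0.16080
  −0.009·ln(0.134) = 0.01809
  −0.250·ln(0.599) = 0.12812
  −0.624·ln(0.014) = 2.66367
H(P,Q) = 2.9707 nats.

2.9707 nats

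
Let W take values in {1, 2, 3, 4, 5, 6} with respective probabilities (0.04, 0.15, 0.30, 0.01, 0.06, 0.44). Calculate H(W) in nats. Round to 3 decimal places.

H(W) = −Σ p·ln p.
  −(0.04)·ln(0.04) = 0.1288
  −(0.15)·ln(0.15) = 0.2846
  −(0.30)·ln(0.30) = 0.3612
  −(0.01)·ln(0.01) = 0.0461
  −(0.06)·ln(0.06) = 0.1688
  −(0.44)·ln(0.44) = 0.3612
Sum: 0.1288 + 0.2846 + 0.3612 + 0.0461 + 0.1688 + 0.3612 = 1.351 nats.

1.351 nats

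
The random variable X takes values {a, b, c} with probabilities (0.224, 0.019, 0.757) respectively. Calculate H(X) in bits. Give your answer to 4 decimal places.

H(X) = −Σ p·log₂ p.
  −(0.224)·log₂(0.224) = 0.48349
  −(0.019)·log₂(0.019) = 0.10864
  −(0.757)·log₂(0.757) = 0.30404
Sum: 0.48349 + 0.10864 + 0.30404 = 0.8962 bits.

0.8962 bits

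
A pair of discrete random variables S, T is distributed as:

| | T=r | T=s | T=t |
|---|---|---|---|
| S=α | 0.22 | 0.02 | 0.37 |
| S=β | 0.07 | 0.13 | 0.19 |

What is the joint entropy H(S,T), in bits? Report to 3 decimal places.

H(S,T) = −Σ p(x,y)·log₂ p(x,y) over all 6 cells.
  cell (α,r): −0.22·log₂0.22 = 0.4806
  cell (α,s): −0.02·log₂0.02 = 0.1129
  cell (α,t): −0.37·log₂0.37 = 0.5307
  cell (β,r): −0.07·log₂0.07 = 0.2686
  cell (β,s): −0.13·log₂0.13 = 0.3826
  cell (β,t): −0.19·log₂0.19 = 0.4552
Sum = 2.231 bits.

2.231 bits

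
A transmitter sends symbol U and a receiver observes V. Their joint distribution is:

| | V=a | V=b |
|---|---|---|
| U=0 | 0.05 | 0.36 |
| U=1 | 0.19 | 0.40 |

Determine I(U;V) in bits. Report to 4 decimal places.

0.0408 bits

Marginals: p(U) = (0.4100, 0.5900), p(V) = (0.2400, 0.7600).
I(U;V) = Σ p(x,y)·log₂[p(x,y)/(p(x)p(y))].
  (0,a): 0.05·log₂(0.5081) = -0.04884
  (0,b): 0.36·log₂(1.1553) = 0.07499
  (1,a): 0.19·log₂(1.3418) = 0.08059
  (1,b): 0.40·log₂(0.8921) = -0.06591
Sum = 0.0408 bits.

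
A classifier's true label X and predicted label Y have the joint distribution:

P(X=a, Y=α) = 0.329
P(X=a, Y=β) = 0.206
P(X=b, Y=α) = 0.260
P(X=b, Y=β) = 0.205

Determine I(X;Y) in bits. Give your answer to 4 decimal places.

0.0023 bits

Marginals: p(X) = (0.5350, 0.4650), p(Y) = (0.5890, 0.4110).
I(X;Y) = H(X) + H(Y) − H(X,Y).
H(X) = 0.9965, H(Y) = 0.9770, H(X,Y) = 1.9712.
I(X;Y) = 0.9965 + 0.9770 − 1.9712 = 0.0023 bits.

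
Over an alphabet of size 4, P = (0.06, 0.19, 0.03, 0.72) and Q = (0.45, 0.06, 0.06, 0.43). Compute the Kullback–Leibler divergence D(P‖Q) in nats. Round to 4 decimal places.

0.4485 nats

D(P‖Q) = Σ p·ln(p/q).
  0.06·ln(0.06/0.45) = -0.12089
  0.19·ln(0.19/0.06) = 0.21901
  0.03·ln(0.03/0.06) = -0.02079
  0.72·ln(0.72/0.43) = 0.37114
D(P‖Q) = 0.4485 nats.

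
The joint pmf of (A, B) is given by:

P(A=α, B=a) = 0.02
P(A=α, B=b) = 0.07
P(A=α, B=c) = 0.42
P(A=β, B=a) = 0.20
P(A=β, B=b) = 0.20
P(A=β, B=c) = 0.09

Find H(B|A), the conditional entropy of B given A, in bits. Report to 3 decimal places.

Chain rule: H(B|A) = H(A,B) − H(A).
Marginals: p(A) = (0.5100, 0.4900), p(B) = (0.2200, 0.2700, 0.5100).
H(A,B) = 2.1485 bits; H(A) = 0.9997 bits.
H(B|A) = 2.1485 − 0.9997 = 1.149 bits.

1.149 bits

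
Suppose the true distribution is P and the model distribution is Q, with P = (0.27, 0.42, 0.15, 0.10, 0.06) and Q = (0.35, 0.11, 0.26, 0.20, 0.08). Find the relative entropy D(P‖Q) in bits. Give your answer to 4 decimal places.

D(P‖Q) = Σ p·log₂(p/q).
  0.27·log₂(0.27/0.35) = -0.10109
  0.42·log₂(0.42/0.11) = 0.81181
  0.15·log₂(0.15/0.26) = -0.11903
  0.10·log₂(0.10/0.20) = -0.10000
  0.06·log₂(0.06/0.08) = -0.02490
D(P‖Q) = 0.4668 bits.

0.4668 bits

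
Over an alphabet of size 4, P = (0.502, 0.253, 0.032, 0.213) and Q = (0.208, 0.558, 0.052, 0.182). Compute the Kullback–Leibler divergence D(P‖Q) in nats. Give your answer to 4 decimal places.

D(P‖Q) = Σ p·ln(p/q).
  0.502·ln(0.502/0.208) = 0.44229
  0.253·ln(0.253/0.558) = -0.20012
  0.032·ln(0.032/0.052) = -0.01554
  0.213·ln(0.213/0.182) = 0.03350
D(P‖Q) = 0.2601 nats.

0.2601 nats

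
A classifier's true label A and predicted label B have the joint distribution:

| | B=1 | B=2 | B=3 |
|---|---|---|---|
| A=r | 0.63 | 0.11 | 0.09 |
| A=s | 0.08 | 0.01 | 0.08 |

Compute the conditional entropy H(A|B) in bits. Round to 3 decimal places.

Chain rule: H(A|B) = H(A,B) − H(B).
Marginals: p(A) = (0.8300, 0.1700), p(B) = (0.7100, 0.1200, 0.1700).
H(A,B) = 1.7323 bits; H(B) = 1.1525 bits.
H(A|B) = 1.7323 − 1.1525 = 0.580 bits.

0.580 bits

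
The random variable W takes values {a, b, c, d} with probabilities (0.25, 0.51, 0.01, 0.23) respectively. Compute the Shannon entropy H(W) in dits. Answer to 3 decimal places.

H(W) = −Σ p·log₁₀ p.
  −(0.25)·log₁₀(0.25) = 0.1505
  −(0.51)·log₁₀(0.51) = 0.1491
  −(0.01)·log₁₀(0.01) = 0.0200
  −(0.23)·log₁₀(0.23) = 0.1468
Sum: 0.1505 + 0.1491 + 0.0200 + 0.1468 = 0.466 dits.

0.466 dits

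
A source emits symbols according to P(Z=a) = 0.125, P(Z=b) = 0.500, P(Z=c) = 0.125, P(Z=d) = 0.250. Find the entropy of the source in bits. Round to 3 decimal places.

1.750 bits

H(Z) = −Σ p·log₂ p.
  −(0.125)·log₂(0.125) = 0.3750
  −(0.500)·log₂(0.500) = 0.5000
  −(0.125)·log₂(0.125) = 0.3750
  −(0.250)·log₂(0.250) = 0.5000
Sum: 0.3750 + 0.5000 + 0.3750 + 0.5000 = 1.750 bits.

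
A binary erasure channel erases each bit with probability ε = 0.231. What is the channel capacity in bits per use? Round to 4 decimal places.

0.7690 bits

Binary erasure channel: capacity C = 1 − ε.
C = 1 − 0.231 = 0.7690 bits per channel use.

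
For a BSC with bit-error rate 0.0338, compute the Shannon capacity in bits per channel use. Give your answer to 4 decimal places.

Binary symmetric channel: C = 1 − h₂(ε) where h₂ is the binary entropy function.
h₂(0.0338) = −0.0338·log₂0.0338 − 0.9662·log₂0.9662 = 0.2131.
C = 1 − 0.2131 = 0.7869 bits per channel use.

0.7869 bits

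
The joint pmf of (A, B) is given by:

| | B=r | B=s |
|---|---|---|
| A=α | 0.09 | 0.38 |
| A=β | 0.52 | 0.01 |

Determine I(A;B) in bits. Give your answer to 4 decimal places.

0.5621 bits

Marginals: p(A) = (0.4700, 0.5300), p(B) = (0.6100, 0.3900).
I(A;B) = H(A) + H(B) − H(A,B).
H(A) = 0.9974, H(B) = 0.9648, H(A,B) = 1.4001.
I(A;B) = 0.9974 + 0.9648 − 1.4001 = 0.5621 bits.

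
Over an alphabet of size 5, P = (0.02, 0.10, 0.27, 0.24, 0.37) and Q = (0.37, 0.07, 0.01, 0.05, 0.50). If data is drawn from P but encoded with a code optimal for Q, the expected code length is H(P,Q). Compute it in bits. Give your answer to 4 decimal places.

3.6134 bits

H(P,Q) = −Σ p·log₂ q.
  −0.02·log₂(0.37) = 0.02869
  −0.10·log₂(0.07) = 0.38365
  −0.27·log₂(0.01) = 1.79384
  −0.24·log₂(0.05) = 1.03726
  −0.37·log₂(0.50) = 0.37000
H(P,Q) = 3.6134 bits.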